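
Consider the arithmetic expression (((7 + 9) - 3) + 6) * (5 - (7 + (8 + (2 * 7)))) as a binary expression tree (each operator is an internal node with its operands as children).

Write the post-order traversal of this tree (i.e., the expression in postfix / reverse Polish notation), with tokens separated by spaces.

7 9 + 3 - 6 + 5 7 8 2 7 * + + - *

Post-order on an expression tree gives postfix notation: for each operator, emit left operand, right operand, then the operator.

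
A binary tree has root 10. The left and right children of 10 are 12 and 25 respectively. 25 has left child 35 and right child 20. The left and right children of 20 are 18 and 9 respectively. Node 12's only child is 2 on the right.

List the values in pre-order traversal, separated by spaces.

Pre-order visits the node, then its left subtree, then its right subtree.
Visit 10.
At 10: go left to 12.
  Visit 12.
  At 12: no left child.
  At 12: go right to 2.
    2 is a leaf — visit 2.
At 10: go right to 25.
  Visit 25.
  At 25: go left to 35.
    35 is a leaf — visit 35.
  At 25: go right to 20.
    Visit 20.
    At 20: go left to 18.
      18 is a leaf — visit 18.
    At 20: go right to 9.
      9 is a leaf — visit 9.

10 12 2 25 35 20 18 9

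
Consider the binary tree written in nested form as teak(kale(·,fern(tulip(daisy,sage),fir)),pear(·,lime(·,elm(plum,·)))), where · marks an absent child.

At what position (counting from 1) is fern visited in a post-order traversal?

5

Post-order visits the left subtree, then the right subtree, then the node.
At teak: go left to kale.
  At kale: no left child.
  At kale: go right to fern.
    At fern: go left to tulip.
      At tulip: go left to daisy.
        daisy is a leaf — visit daisy.
      At tulip: go right to sage.
        sage is a leaf — visit sage.
      Visit tulip.
    At fern: go right to fir.
      fir is a leaf — visit fir.
    Visit fern.
  Visit kale.
At teak: go right to pear.
  At pear: no left child.
  At pear: go right to lime.
    At lime: no left child.
    At lime: go right to elm.
      At elm: go left to plum.
        plum is a leaf — visit plum.
      At elm: no right child.
      Visit elm.
    Visit lime.
  Visit pear.
Visit teak.
Full post-order sequence: daisy, sage, tulip, fir, fern, kale, plum, elm, lime, pear, teak.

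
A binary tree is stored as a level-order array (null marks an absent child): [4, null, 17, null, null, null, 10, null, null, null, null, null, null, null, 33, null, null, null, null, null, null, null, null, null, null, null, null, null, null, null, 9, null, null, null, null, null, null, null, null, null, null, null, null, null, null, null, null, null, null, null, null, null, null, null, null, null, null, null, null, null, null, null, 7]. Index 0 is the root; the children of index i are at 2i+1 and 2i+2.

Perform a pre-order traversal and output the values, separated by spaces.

Pre-order visits the node, then its left subtree, then its right subtree.
Visit 4.
At 4: no left child.
At 4: go right to 17.
  Visit 17.
  At 17: no left child.
  At 17: go right to 10.
    Visit 10.
    At 10: no left child.
    At 10: go right to 33.
      Visit 33.
      At 33: no left child.
      At 33: go right to 9.
        Visit 9.
        At 9: no left child.
        At 9: go right to 7.
          7 is a leaf — visit 7.

4 17 10 33 9 7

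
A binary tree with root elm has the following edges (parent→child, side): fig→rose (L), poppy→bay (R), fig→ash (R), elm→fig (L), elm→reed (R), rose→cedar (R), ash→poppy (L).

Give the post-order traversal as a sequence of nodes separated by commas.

Post-order visits the left subtree, then the right subtree, then the node.
At elm: go left to fig.
  At fig: go left to rose.
    At rose: no left child.
    At rose: go right to cedar.
      cedar is a leaf — visit cedar.
    Visit rose.
  At fig: go right to ash.
    At ash: go left to poppy.
      At poppy: no left child.
      At poppy: go right to bay.
        bay is a leaf — visit bay.
      Visit poppy.
    At ash: no right child.
    Visit ash.
  Visit fig.
At elm: go right to reed.
  reed is a leaf — visit reed.
Visit elm.

cedar, rose, bay, poppy, ash, fig, reed, elm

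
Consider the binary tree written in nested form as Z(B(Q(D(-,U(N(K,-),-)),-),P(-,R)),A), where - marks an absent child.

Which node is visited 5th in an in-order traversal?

Q

In-order visits the left subtree, then the node, then the right subtree.
At Z: go left to B.
  At B: go left to Q.
    At Q: go left to D.
      At D: no left child.
      Visit D.
      At D: go right to U.
        At U: go left to N.
          At N: go left to K.
            K is a leaf — visit K.
          Visit N.
          At N: no right child.
        Visit U.
        At U: no right child.
    Visit Q.
    At Q: no right child.
  Visit B.
  At B: go right to P.
    At P: no left child.
    Visit P.
    At P: go right to R.
      R is a leaf — visit R.
Visit Z.
At Z: go right to A.
  A is a leaf — visit A.
Full in-order sequence: D, K, N, U, Q, B, P, R, Z, A.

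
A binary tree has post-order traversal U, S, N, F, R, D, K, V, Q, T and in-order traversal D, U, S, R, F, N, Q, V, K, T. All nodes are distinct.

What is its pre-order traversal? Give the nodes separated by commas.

The last element of post-order is the root; it splits in-order into left and right subtrees.
Root T: left subtree has 9 nodes {D, U, S, R, F, N, Q, V, K}, right has 0 { }.
  Root Q: left subtree has 6 nodes {D, U, S, R, F, N}, right has 2 {V, K}.
    Root D: left subtree has 0 nodes { }, right has 5 {U, S, R, F, N}.
      Root R: left subtree has 2 nodes {U, S}, right has 2 {F, N}.
        Root S: left subtree has 1 node {U}, right has 0 { }.
        Root F: left subtree has 0 nodes { }, right has 1 {N}.
    Root V: left subtree has 0 nodes { }, right has 1 {K}.

T, Q, D, R, S, U, F, N, V, K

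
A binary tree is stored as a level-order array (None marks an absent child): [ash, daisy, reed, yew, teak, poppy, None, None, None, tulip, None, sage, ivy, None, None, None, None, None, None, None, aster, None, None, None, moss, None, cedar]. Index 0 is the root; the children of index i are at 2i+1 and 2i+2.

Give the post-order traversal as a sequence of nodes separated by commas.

yew, aster, tulip, teak, daisy, moss, sage, cedar, ivy, poppy, reed, ash

Post-order visits the left subtree, then the right subtree, then the node.
At ash: go left to daisy.
  At daisy: go left to yew.
    yew is a leaf — visit yew.
  At daisy: go right to teak.
    At teak: go left to tulip.
      At tulip: no left child.
      At tulip: go right to aster.
        aster is a leaf — visit aster.
      Visit tulip.
    At teak: no right child.
    Visit teak.
  Visit daisy.
At ash: go right to reed.
  At reed: go left to poppy.
    At poppy: go left to sage.
      At sage: no left child.
      At sage: go right to moss.
        moss is a leaf — visit moss.
      Visit sage.
    At poppy: go right to ivy.
      At ivy: no left child.
      At ivy: go right to cedar.
        cedar is a leaf — visit cedar.
      Visit ivy.
    Visit poppy.
  At reed: no right child.
  Visit reed.
Visit ash.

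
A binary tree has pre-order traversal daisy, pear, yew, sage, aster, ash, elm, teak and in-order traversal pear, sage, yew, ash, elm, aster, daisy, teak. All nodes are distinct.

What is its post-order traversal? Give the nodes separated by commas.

sage, elm, ash, aster, yew, pear, teak, daisy

The first element of pre-order is the root; it splits in-order into left and right subtrees.
Root daisy: left subtree has 6 nodes {pear, sage, yew, ash, elm, aster}, right has 1 {teak}.
  Root pear: left subtree has 0 nodes { }, right has 5 {sage, yew, ash, elm, aster}.
    Root yew: left subtree has 1 node {sage}, right has 3 {ash, elm, aster}.
      Root aster: left subtree has 2 nodes {ash, elm}, right has 0 { }.
        Root ash: left subtree has 0 nodes { }, right has 1 {elm}.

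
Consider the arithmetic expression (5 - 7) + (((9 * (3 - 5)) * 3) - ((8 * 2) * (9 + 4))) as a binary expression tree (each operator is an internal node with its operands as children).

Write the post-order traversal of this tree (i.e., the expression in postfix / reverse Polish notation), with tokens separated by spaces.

Post-order on an expression tree gives postfix notation: for each operator, emit left operand, right operand, then the operator.

5 7 - 9 3 5 - * 3 * 8 2 * 9 4 + * - +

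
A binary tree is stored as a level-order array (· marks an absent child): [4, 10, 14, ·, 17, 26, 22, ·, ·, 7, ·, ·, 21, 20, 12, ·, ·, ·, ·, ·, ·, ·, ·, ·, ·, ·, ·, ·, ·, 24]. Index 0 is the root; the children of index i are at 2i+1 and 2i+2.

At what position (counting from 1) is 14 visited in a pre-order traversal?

5

Pre-order visits the node, then its left subtree, then its right subtree.
Visit 4.
At 4: go left to 10.
  Visit 10.
  At 10: no left child.
  At 10: go right to 17.
    Visit 17.
    At 17: go left to 7.
      7 is a leaf — visit 7.
    At 17: no right child.
At 4: go right to 14.
  Visit 14.
  At 14: go left to 26.
    Visit 26.
    At 26: no left child.
    At 26: go right to 21.
      21 is a leaf — visit 21.
  At 14: go right to 22.
    Visit 22.
    At 22: go left to 20.
      20 is a leaf — visit 20.
    At 22: go right to 12.
      Visit 12.
      At 12: go left to 24.
        24 is a leaf — visit 24.
      At 12: no right child.
Full pre-order sequence: 4, 10, 17, 7, 14, 26, 21, 22, 20, 12, 24.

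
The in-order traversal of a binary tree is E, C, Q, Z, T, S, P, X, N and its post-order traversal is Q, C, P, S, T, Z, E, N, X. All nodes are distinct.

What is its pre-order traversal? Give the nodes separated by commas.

X, E, Z, C, Q, T, S, P, N

The last element of post-order is the root; it splits in-order into left and right subtrees.
Root X: left subtree has 7 nodes {E, C, Q, Z, T, S, P}, right has 1 {N}.
  Root E: left subtree has 0 nodes { }, right has 6 {C, Q, Z, T, S, P}.
    Root Z: left subtree has 2 nodes {C, Q}, right has 3 {T, S, P}.
      Root C: left subtree has 0 nodes { }, right has 1 {Q}.
      Root T: left subtree has 0 nodes { }, right has 2 {S, P}.
        Root S: left subtree has 0 nodes { }, right has 1 {P}.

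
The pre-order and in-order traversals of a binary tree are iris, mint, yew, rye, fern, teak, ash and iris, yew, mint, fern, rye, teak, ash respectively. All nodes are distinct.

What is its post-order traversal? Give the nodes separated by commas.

The first element of pre-order is the root; it splits in-order into left and right subtrees.
Root iris: left subtree has 0 nodes { }, right has 6 {yew, mint, fern, rye, teak, ash}.
  Root mint: left subtree has 1 node {yew}, right has 4 {fern, rye, teak, ash}.
    Root rye: left subtree has 1 node {fern}, right has 2 {teak, ash}.
      Root teak: left subtree has 0 nodes { }, right has 1 {ash}.

yew, fern, ash, teak, rye, mint, iris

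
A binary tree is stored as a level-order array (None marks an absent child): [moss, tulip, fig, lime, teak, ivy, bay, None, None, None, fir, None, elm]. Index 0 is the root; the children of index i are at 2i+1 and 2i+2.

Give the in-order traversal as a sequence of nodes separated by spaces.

lime tulip teak fir moss ivy elm fig bay

In-order visits the left subtree, then the node, then the right subtree.
At moss: go left to tulip.
  At tulip: go left to lime.
    lime is a leaf — visit lime.
  Visit tulip.
  At tulip: go right to teak.
    At teak: no left child.
    Visit teak.
    At teak: go right to fir.
      fir is a leaf — visit fir.
Visit moss.
At moss: go right to fig.
  At fig: go left to ivy.
    At ivy: no left child.
    Visit ivy.
    At ivy: go right to elm.
      elm is a leaf — visit elm.
  Visit fig.
  At fig: go right to bay.
    bay is a leaf — visit bay.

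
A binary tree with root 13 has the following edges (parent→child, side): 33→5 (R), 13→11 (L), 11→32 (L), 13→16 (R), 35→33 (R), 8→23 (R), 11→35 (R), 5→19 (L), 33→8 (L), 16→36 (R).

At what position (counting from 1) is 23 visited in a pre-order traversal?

Pre-order visits the node, then its left subtree, then its right subtree.
Visit 13.
At 13: go left to 11.
  Visit 11.
  At 11: go left to 32.
    32 is a leaf — visit 32.
  At 11: go right to 35.
    Visit 35.
    At 35: no left child.
    At 35: go right to 33.
      Visit 33.
      At 33: go left to 8.
        Visit 8.
        At 8: no left child.
        At 8: go right to 23.
          23 is a leaf — visit 23.
      At 33: go right to 5.
        Visit 5.
        At 5: go left to 19.
          19 is a leaf — visit 19.
        At 5: no right child.
At 13: go right to 16.
  Visit 16.
  At 16: no left child.
  At 16: go right to 36.
    36 is a leaf — visit 36.
Full pre-order sequence: 13, 11, 32, 35, 33, 8, 23, 5, 19, 16, 36.

7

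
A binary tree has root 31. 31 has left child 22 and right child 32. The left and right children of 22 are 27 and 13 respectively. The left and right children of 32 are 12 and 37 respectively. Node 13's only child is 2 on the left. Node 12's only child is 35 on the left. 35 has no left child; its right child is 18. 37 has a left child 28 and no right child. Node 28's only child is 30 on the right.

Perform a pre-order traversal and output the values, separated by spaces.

31 22 27 13 2 32 12 35 18 37 28 30

Pre-order visits the node, then its left subtree, then its right subtree.
Visit 31.
At 31: go left to 22.
  Visit 22.
  At 22: go left to 27.
    27 is a leaf — visit 27.
  At 22: go right to 13.
    Visit 13.
    At 13: go left to 2.
      2 is a leaf — visit 2.
    At 13: no right child.
At 31: go right to 32.
  Visit 32.
  At 32: go left to 12.
    Visit 12.
    At 12: go left to 35.
      Visit 35.
      At 35: no left child.
      At 35: go right to 18.
        18 is a leaf — visit 18.
    At 12: no right child.
  At 32: go right to 37.
    Visit 37.
    At 37: go left to 28.
      Visit 28.
      At 28: no left child.
      At 28: go right to 30.
        30 is a leaf — visit 30.
    At 37: no right child.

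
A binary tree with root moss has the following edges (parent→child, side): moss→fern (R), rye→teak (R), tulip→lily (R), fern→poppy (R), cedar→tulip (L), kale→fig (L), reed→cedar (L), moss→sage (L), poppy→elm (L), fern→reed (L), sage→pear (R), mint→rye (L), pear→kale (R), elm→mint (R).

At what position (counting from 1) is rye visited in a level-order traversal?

14

Level-order visits nodes level by level from the root, left to right within each level.
Level 0: moss
Level 1: sage, fern
Level 2: pear, reed, poppy
Level 3: kale, cedar, elm
Level 4: fig, tulip, mint
Level 5: lily, rye
Level 6: teak
Full level-order sequence: moss, sage, fern, pear, reed, poppy, kale, cedar, elm, fig, tulip, mint, lily, rye, teak.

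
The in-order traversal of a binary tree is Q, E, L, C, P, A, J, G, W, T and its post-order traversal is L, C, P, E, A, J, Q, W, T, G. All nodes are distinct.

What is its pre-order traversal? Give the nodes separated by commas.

G, Q, J, A, E, P, C, L, T, W

The last element of post-order is the root; it splits in-order into left and right subtrees.
Root G: left subtree has 7 nodes {Q, E, L, C, P, A, J}, right has 2 {W, T}.
  Root Q: left subtree has 0 nodes { }, right has 6 {E, L, C, P, A, J}.
    Root J: left subtree has 5 nodes {E, L, C, P, A}, right has 0 { }.
      Root A: left subtree has 4 nodes {E, L, C, P}, right has 0 { }.
        Root E: left subtree has 0 nodes { }, right has 3 {L, C, P}.
          Root P: left subtree has 2 nodes {L, C}, right has 0 { }.
            Root C: left subtree has 1 node {L}, right has 0 { }.
  Root T: left subtree has 1 node {W}, right has 0 { }.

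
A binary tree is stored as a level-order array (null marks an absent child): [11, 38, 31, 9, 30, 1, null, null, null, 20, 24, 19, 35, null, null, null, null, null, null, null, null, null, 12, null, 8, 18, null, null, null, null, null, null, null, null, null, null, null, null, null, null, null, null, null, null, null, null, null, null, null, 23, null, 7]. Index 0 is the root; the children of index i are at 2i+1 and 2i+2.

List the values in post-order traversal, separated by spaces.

9 20 12 24 30 38 23 8 19 7 18 35 1 31 11

Post-order visits the left subtree, then the right subtree, then the node.
At 11: go left to 38.
  At 38: go left to 9.
    9 is a leaf — visit 9.
  At 38: go right to 30.
    At 30: go left to 20.
      20 is a leaf — visit 20.
    At 30: go right to 24.
      At 24: no left child.
      At 24: go right to 12.
        12 is a leaf — visit 12.
      Visit 24.
    Visit 30.
  Visit 38.
At 11: go right to 31.
  At 31: go left to 1.
    At 1: go left to 19.
      At 19: no left child.
      At 19: go right to 8.
        At 8: go left to 23.
          23 is a leaf — visit 23.
        At 8: no right child.
        Visit 8.
      Visit 19.
    At 1: go right to 35.
      At 35: go left to 18.
        At 18: go left to 7.
          7 is a leaf — visit 7.
        At 18: no right child.
        Visit 18.
      At 35: no right child.
      Visit 35.
    Visit 1.
  At 31: no right child.
  Visit 31.
Visit 11.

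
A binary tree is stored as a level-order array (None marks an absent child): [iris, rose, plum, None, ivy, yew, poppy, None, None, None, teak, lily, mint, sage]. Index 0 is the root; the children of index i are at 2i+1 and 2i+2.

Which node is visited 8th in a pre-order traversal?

mint

Pre-order visits the node, then its left subtree, then its right subtree.
Visit iris.
At iris: go left to rose.
  Visit rose.
  At rose: no left child.
  At rose: go right to ivy.
    Visit ivy.
    At ivy: no left child.
    At ivy: go right to teak.
      teak is a leaf — visit teak.
At iris: go right to plum.
  Visit plum.
  At plum: go left to yew.
    Visit yew.
    At yew: go left to lily.
      lily is a leaf — visit lily.
    At yew: go right to mint.
      mint is a leaf — visit mint.
  At plum: go right to poppy.
    Visit poppy.
    At poppy: go left to sage.
      sage is a leaf — visit sage.
    At poppy: no right child.
Full pre-order sequence: iris, rose, ivy, teak, plum, yew, lily, mint, poppy, sage.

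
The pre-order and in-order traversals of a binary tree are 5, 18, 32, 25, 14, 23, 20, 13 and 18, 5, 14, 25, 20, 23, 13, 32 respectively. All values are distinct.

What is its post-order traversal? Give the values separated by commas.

The first element of pre-order is the root; it splits in-order into left and right subtrees.
Root 5: left subtree has 1 node {18}, right has 6 {14, 25, 20, 23, 13, 32}.
  Root 32: left subtree has 5 nodes {14, 25, 20, 23, 13}, right has 0 { }.
    Root 25: left subtree has 1 node {14}, right has 3 {20, 23, 13}.
      Root 23: left subtree has 1 node {20}, right has 1 {13}.

18, 14, 20, 13, 23, 25, 32, 5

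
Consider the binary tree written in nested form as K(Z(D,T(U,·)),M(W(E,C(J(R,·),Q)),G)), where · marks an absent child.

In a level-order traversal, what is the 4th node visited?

Level-order visits nodes level by level from the root, left to right within each level.
Level 0: K
Level 1: Z, M
Level 2: D, T, W, G
Level 3: U, E, C
Level 4: J, Q
Level 5: R
Full level-order sequence: K, Z, M, D, T, W, G, U, E, C, J, Q, R.

D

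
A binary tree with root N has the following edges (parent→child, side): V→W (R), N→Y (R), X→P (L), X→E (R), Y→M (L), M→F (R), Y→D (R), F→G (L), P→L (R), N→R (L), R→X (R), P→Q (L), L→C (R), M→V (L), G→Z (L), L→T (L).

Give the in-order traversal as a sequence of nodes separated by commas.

R, Q, P, T, L, C, X, E, N, V, W, M, Z, G, F, Y, D

In-order visits the left subtree, then the node, then the right subtree.
At N: go left to R.
  At R: no left child.
  Visit R.
  At R: go right to X.
    At X: go left to P.
      At P: go left to Q.
        Q is a leaf — visit Q.
      Visit P.
      At P: go right to L.
        At L: go left to T.
          T is a leaf — visit T.
        Visit L.
        At L: go right to C.
          C is a leaf — visit C.
    Visit X.
    At X: go right to E.
      E is a leaf — visit E.
Visit N.
At N: go right to Y.
  At Y: go left to M.
    At M: go left to V.
      At V: no left child.
      Visit V.
      At V: go right to W.
        W is a leaf — visit W.
    Visit M.
    At M: go right to F.
      At F: go left to G.
        At G: go left to Z.
          Z is a leaf — visit Z.
        Visit G.
        At G: no right child.
      Visit F.
      At F: no right child.
  Visit Y.
  At Y: go right to D.
    D is a leaf — visit D.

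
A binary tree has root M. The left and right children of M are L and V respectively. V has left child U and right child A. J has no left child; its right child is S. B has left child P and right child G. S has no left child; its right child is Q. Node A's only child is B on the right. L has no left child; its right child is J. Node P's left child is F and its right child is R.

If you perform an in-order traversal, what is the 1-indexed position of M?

5

In-order visits the left subtree, then the node, then the right subtree.
At M: go left to L.
  At L: no left child.
  Visit L.
  At L: go right to J.
    At J: no left child.
    Visit J.
    At J: go right to S.
      At S: no left child.
      Visit S.
      At S: go right to Q.
        Q is a leaf — visit Q.
Visit M.
At M: go right to V.
  At V: go left to U.
    U is a leaf — visit U.
  Visit V.
  At V: go right to A.
    At A: no left child.
    Visit A.
    At A: go right to B.
      At B: go left to P.
        At P: go left to F.
          F is a leaf — visit F.
        Visit P.
        At P: go right to R.
          R is a leaf — visit R.
      Visit B.
      At B: go right to G.
        G is a leaf — visit G.
Full in-order sequence: L, J, S, Q, M, U, V, A, F, P, R, B, G.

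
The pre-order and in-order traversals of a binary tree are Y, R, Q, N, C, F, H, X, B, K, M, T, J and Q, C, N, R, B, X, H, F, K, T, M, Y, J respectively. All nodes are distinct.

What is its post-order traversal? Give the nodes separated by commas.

C, N, Q, B, X, H, T, M, K, F, R, J, Y

The first element of pre-order is the root; it splits in-order into left and right subtrees.
Root Y: left subtree has 11 nodes {Q, C, N, R, B, X, H, F, K, T, M}, right has 1 {J}.
  Root R: left subtree has 3 nodes {Q, C, N}, right has 7 {B, X, H, F, K, T, M}.
    Root Q: left subtree has 0 nodes { }, right has 2 {C, N}.
      Root N: left subtree has 1 node {C}, right has 0 { }.
    Root F: left subtree has 3 nodes {B, X, H}, right has 3 {K, T, M}.
      Root H: left subtree has 2 nodes {B, X}, right has 0 { }.
        Root X: left subtree has 1 node {B}, right has 0 { }.
      Root K: left subtree has 0 nodes { }, right has 2 {T, M}.
        Root M: left subtree has 1 node {T}, right has 0 { }.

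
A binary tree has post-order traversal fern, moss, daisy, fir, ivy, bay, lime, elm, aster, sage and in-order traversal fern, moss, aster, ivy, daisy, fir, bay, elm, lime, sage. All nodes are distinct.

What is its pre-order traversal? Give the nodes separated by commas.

sage, aster, moss, fern, elm, bay, ivy, fir, daisy, lime

The last element of post-order is the root; it splits in-order into left and right subtrees.
Root sage: left subtree has 9 nodes {fern, moss, aster, ivy, daisy, fir, bay, elm, lime}, right has 0 { }.
  Root aster: left subtree has 2 nodes {fern, moss}, right has 6 {ivy, daisy, fir, bay, elm, lime}.
    Root moss: left subtree has 1 node {fern}, right has 0 { }.
    Root elm: left subtree has 4 nodes {ivy, daisy, fir, bay}, right has 1 {lime}.
      Root bay: left subtree has 3 nodes {ivy, daisy, fir}, right has 0 { }.
        Root ivy: left subtree has 0 nodes { }, right has 2 {daisy, fir}.
          Root fir: left subtree has 1 node {daisy}, right has 0 { }.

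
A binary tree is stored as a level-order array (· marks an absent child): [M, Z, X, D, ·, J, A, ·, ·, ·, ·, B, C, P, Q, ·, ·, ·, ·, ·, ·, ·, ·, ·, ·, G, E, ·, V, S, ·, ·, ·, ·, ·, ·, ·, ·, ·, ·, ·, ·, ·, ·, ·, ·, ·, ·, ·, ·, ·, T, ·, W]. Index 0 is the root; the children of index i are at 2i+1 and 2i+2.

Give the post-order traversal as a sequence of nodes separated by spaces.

Post-order visits the left subtree, then the right subtree, then the node.
At M: go left to Z.
  At Z: go left to D.
    D is a leaf — visit D.
  At Z: no right child.
  Visit Z.
At M: go right to X.
  At X: go left to J.
    At J: go left to B.
      B is a leaf — visit B.
    At J: go right to C.
      At C: go left to G.
        At G: go left to T.
          T is a leaf — visit T.
        At G: no right child.
        Visit G.
      At C: go right to E.
        At E: go left to W.
          W is a leaf — visit W.
        At E: no right child.
        Visit E.
      Visit C.
    Visit J.
  At X: go right to A.
    At A: go left to P.
      At P: no left child.
      At P: go right to V.
        V is a leaf — visit V.
      Visit P.
    At A: go right to Q.
      At Q: go left to S.
        S is a leaf — visit S.
      At Q: no right child.
      Visit Q.
    Visit A.
  Visit X.
Visit M.

D Z B T G W E C J V P S Q A X M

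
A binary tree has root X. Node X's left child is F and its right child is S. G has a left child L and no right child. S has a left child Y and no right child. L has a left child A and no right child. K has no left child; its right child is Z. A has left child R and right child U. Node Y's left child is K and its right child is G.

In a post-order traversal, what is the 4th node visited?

Post-order visits the left subtree, then the right subtree, then the node.
At X: go left to F.
  F is a leaf — visit F.
At X: go right to S.
  At S: go left to Y.
    At Y: go left to K.
      At K: no left child.
      At K: go right to Z.
        Z is a leaf — visit Z.
      Visit K.
    At Y: go right to G.
      At G: go left to L.
        At L: go left to A.
          At A: go left to R.
            R is a leaf — visit R.
          At A: go right to U.
            U is a leaf — visit U.
          Visit A.
        At L: no right child.
        Visit L.
      At G: no right child.
      Visit G.
    Visit Y.
  At S: no right child.
  Visit S.
Visit X.
Full post-order sequence: F, Z, K, R, U, A, L, G, Y, S, X.

R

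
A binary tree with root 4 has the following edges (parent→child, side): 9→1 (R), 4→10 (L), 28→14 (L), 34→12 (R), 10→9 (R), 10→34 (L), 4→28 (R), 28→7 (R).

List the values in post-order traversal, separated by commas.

12, 34, 1, 9, 10, 14, 7, 28, 4

Post-order visits the left subtree, then the right subtree, then the node.
At 4: go left to 10.
  At 10: go left to 34.
    At 34: no left child.
    At 34: go right to 12.
      12 is a leaf — visit 12.
    Visit 34.
  At 10: go right to 9.
    At 9: no left child.
    At 9: go right to 1.
      1 is a leaf — visit 1.
    Visit 9.
  Visit 10.
At 4: go right to 28.
  At 28: go left to 14.
    14 is a leaf — visit 14.
  At 28: go right to 7.
    7 is a leaf — visit 7.
  Visit 28.
Visit 4.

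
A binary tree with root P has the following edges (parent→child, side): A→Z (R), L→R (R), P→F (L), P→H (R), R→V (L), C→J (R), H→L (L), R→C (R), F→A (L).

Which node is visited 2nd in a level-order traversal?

F

Level-order visits nodes level by level from the root, left to right within each level.
Level 0: P
Level 1: F, H
Level 2: A, L
Level 3: Z, R
Level 4: V, C
Level 5: J
Full level-order sequence: P, F, H, A, L, Z, R, V, C, J.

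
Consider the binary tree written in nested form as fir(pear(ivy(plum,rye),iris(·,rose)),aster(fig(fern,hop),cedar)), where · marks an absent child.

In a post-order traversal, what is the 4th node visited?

Post-order visits the left subtree, then the right subtree, then the node.
At fir: go left to pear.
  At pear: go left to ivy.
    At ivy: go left to plum.
      plum is a leaf — visit plum.
    At ivy: go right to rye.
      rye is a leaf — visit rye.
    Visit ivy.
  At pear: go right to iris.
    At iris: no left child.
    At iris: go right to rose.
      rose is a leaf — visit rose.
    Visit iris.
  Visit pear.
At fir: go right to aster.
  At aster: go left to fig.
    At fig: go left to fern.
      fern is a leaf — visit fern.
    At fig: go right to hop.
      hop is a leaf — visit hop.
    Visit fig.
  At aster: go right to cedar.
    cedar is a leaf — visit cedar.
  Visit aster.
Visit fir.
Full post-order sequence: plum, rye, ivy, rose, iris, pear, fern, hop, fig, cedar, aster, fir.

rose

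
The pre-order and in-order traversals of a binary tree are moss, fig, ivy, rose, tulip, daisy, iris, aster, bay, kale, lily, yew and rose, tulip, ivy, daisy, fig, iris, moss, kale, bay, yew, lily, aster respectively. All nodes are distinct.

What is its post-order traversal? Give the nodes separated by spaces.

The first element of pre-order is the root; it splits in-order into left and right subtrees.
Root moss: left subtree has 6 nodes {rose, tulip, ivy, daisy, fig, iris}, right has 5 {kale, bay, yew, lily, aster}.
  Root fig: left subtree has 4 nodes {rose, tulip, ivy, daisy}, right has 1 {iris}.
    Root ivy: left subtree has 2 nodes {rose, tulip}, right has 1 {daisy}.
      Root rose: left subtree has 0 nodes { }, right has 1 {tulip}.
  Root aster: left subtree has 4 nodes {kale, bay, yew, lily}, right has 0 { }.
    Root bay: left subtree has 1 node {kale}, right has 2 {yew, lily}.
      Root lily: left subtree has 1 node {yew}, right has 0 { }.

tulip rose daisy ivy iris fig kale yew lily bay aster moss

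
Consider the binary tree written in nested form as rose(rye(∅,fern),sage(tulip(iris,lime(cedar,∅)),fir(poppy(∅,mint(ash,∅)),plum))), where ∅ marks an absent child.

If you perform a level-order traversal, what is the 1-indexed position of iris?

7

Level-order visits nodes level by level from the root, left to right within each level.
Level 0: rose
Level 1: rye, sage
Level 2: fern, tulip, fir
Level 3: iris, lime, poppy, plum
Level 4: cedar, mint
Level 5: ash
Full level-order sequence: rose, rye, sage, fern, tulip, fir, iris, lime, poppy, plum, cedar, mint, ash.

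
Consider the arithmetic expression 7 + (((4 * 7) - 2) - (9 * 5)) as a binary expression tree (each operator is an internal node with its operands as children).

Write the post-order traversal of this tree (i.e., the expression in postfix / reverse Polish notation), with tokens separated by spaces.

Post-order on an expression tree gives postfix notation: for each operator, emit left operand, right operand, then the operator.

7 4 7 * 2 - 9 5 * - +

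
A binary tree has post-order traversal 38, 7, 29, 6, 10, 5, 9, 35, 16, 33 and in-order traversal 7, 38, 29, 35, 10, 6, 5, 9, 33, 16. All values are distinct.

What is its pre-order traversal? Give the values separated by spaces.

33 35 29 7 38 9 5 10 6 16

The last element of post-order is the root; it splits in-order into left and right subtrees.
Root 33: left subtree has 8 nodes {7, 38, 29, 35, 10, 6, 5, 9}, right has 1 {16}.
  Root 35: left subtree has 3 nodes {7, 38, 29}, right has 4 {10, 6, 5, 9}.
    Root 29: left subtree has 2 nodes {7, 38}, right has 0 { }.
      Root 7: left subtree has 0 nodes { }, right has 1 {38}.
    Root 9: left subtree has 3 nodes {10, 6, 5}, right has 0 { }.
      Root 5: left subtree has 2 nodes {10, 6}, right has 0 { }.
        Root 10: left subtree has 0 nodes { }, right has 1 {6}.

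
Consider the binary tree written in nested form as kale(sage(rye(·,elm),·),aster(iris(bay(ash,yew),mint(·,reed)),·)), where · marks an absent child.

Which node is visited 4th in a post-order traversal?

Post-order visits the left subtree, then the right subtree, then the node.
At kale: go left to sage.
  At sage: go left to rye.
    At rye: no left child.
    At rye: go right to elm.
      elm is a leaf — visit elm.
    Visit rye.
  At sage: no right child.
  Visit sage.
At kale: go right to aster.
  At aster: go left to iris.
    At iris: go left to bay.
      At bay: go left to ash.
        ash is a leaf — visit ash.
      At bay: go right to yew.
        yew is a leaf — visit yew.
      Visit bay.
    At iris: go right to mint.
      At mint: no left child.
      At mint: go right to reed.
        reed is a leaf — visit reed.
      Visit mint.
    Visit iris.
  At aster: no right child.
  Visit aster.
Visit kale.
Full post-order sequence: elm, rye, sage, ash, yew, bay, reed, mint, iris, aster, kale.

ash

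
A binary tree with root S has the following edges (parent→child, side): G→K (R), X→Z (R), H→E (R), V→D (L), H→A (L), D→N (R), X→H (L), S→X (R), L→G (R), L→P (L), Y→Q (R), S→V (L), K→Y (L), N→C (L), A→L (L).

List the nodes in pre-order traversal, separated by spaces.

S V D N C X H A L P G K Y Q E Z

Pre-order visits the node, then its left subtree, then its right subtree.
Visit S.
At S: go left to V.
  Visit V.
  At V: go left to D.
    Visit D.
    At D: no left child.
    At D: go right to N.
      Visit N.
      At N: go left to C.
        C is a leaf — visit C.
      At N: no right child.
  At V: no right child.
At S: go right to X.
  Visit X.
  At X: go left to H.
    Visit H.
    At H: go left to A.
      Visit A.
      At A: go left to L.
        Visit L.
        At L: go left to P.
          P is a leaf — visit P.
        At L: go right to G.
          Visit G.
          At G: no left child.
          At G: go right to K.
            Visit K.
            At K: go left to Y.
              Visit Y.
              At Y: no left child.
              At Y: go right to Q.
                Q is a leaf — visit Q.
            At K: no right child.
      At A: no right child.
    At H: go right to E.
      E is a leaf — visit E.
  At X: go right to Z.
    Z is a leaf — visit Z.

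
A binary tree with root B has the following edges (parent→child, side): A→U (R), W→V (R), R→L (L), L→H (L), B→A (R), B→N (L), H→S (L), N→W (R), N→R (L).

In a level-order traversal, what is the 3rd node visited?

Level-order visits nodes level by level from the root, left to right within each level.
Level 0: B
Level 1: N, A
Level 2: R, W, U
Level 3: L, V
Level 4: H
Level 5: S
Full level-order sequence: B, N, A, R, W, U, L, V, H, S.

A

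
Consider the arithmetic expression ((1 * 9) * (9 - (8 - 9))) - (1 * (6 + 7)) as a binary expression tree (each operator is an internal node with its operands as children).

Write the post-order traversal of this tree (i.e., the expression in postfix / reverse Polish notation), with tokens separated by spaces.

1 9 * 9 8 9 - - * 1 6 7 + * -

Post-order on an expression tree gives postfix notation: for each operator, emit left operand, right operand, then the operator.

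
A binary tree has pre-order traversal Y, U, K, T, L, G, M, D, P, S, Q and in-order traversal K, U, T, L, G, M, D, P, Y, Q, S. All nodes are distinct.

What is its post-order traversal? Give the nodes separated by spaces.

The first element of pre-order is the root; it splits in-order into left and right subtrees.
Root Y: left subtree has 8 nodes {K, U, T, L, G, M, D, P}, right has 2 {Q, S}.
  Root U: left subtree has 1 node {K}, right has 6 {T, L, G, M, D, P}.
    Root T: left subtree has 0 nodes { }, right has 5 {L, G, M, D, P}.
      Root L: left subtree has 0 nodes { }, right has 4 {G, M, D, P}.
        Root G: left subtree has 0 nodes { }, right has 3 {M, D, P}.
          Root M: left subtree has 0 nodes { }, right has 2 {D, P}.
            Root D: left subtree has 0 nodes { }, right has 1 {P}.
  Root S: left subtree has 1 node {Q}, right has 0 { }.

K P D M G L T U Q S Y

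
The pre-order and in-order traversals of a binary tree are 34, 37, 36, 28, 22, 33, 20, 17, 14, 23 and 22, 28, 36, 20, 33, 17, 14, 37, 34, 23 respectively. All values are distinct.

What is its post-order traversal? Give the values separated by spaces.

The first element of pre-order is the root; it splits in-order into left and right subtrees.
Root 34: left subtree has 8 nodes {22, 28, 36, 20, 33, 17, 14, 37}, right has 1 {23}.
  Root 37: left subtree has 7 nodes {22, 28, 36, 20, 33, 17, 14}, right has 0 { }.
    Root 36: left subtree has 2 nodes {22, 28}, right has 4 {20, 33, 17, 14}.
      Root 28: left subtree has 1 node {22}, right has 0 { }.
      Root 33: left subtree has 1 node {20}, right has 2 {17, 14}.
        Root 17: left subtree has 0 nodes { }, right has 1 {14}.

22 28 20 14 17 33 36 37 23 34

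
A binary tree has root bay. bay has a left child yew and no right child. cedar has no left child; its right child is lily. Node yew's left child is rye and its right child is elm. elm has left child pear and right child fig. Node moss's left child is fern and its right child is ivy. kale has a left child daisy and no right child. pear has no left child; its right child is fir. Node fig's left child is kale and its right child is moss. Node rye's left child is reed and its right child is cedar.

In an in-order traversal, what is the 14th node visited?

In-order visits the left subtree, then the node, then the right subtree.
At bay: go left to yew.
  At yew: go left to rye.
    At rye: go left to reed.
      reed is a leaf — visit reed.
    Visit rye.
    At rye: go right to cedar.
      At cedar: no left child.
      Visit cedar.
      At cedar: go right to lily.
        lily is a leaf — visit lily.
  Visit yew.
  At yew: go right to elm.
    At elm: go left to pear.
      At pear: no left child.
      Visit pear.
      At pear: go right to fir.
        fir is a leaf — visit fir.
    Visit elm.
    At elm: go right to fig.
      At fig: go left to kale.
        At kale: go left to daisy.
          daisy is a leaf — visit daisy.
        Visit kale.
        At kale: no right child.
      Visit fig.
      At fig: go right to moss.
        At moss: go left to fern.
          fern is a leaf — visit fern.
        Visit moss.
        At moss: go right to ivy.
          ivy is a leaf — visit ivy.
Visit bay.
At bay: no right child.
Full in-order sequence: reed, rye, cedar, lily, yew, pear, fir, elm, daisy, kale, fig, fern, moss, ivy, bay.

ivy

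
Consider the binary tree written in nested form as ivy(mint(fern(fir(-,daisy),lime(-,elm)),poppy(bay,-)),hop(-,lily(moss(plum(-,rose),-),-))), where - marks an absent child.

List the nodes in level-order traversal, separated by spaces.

Level-order visits nodes level by level from the root, left to right within each level.
Level 0: ivy
Level 1: mint, hop
Level 2: fern, poppy, lily
Level 3: fir, lime, bay, moss
Level 4: daisy, elm, plum
Level 5: rose

ivy mint hop fern poppy lily fir lime bay moss daisy elm plum rose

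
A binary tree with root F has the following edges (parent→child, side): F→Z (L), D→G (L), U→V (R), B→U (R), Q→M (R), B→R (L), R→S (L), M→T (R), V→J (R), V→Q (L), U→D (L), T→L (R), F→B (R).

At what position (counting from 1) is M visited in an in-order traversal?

In-order visits the left subtree, then the node, then the right subtree.
At F: go left to Z.
  Z is a leaf — visit Z.
Visit F.
At F: go right to B.
  At B: go left to R.
    At R: go left to S.
      S is a leaf — visit S.
    Visit R.
    At R: no right child.
  Visit B.
  At B: go right to U.
    At U: go left to D.
      At D: go left to G.
        G is a leaf — visit G.
      Visit D.
      At D: no right child.
    Visit U.
    At U: go right to V.
      At V: go left to Q.
        At Q: no left child.
        Visit Q.
        At Q: go right to M.
          At M: no left child.
          Visit M.
          At M: go right to T.
            At T: no left child.
            Visit T.
            At T: go right to L.
              L is a leaf — visit L.
      Visit V.
      At V: go right to J.
        J is a leaf — visit J.
Full in-order sequence: Z, F, S, R, B, G, D, U, Q, M, T, L, V, J.

10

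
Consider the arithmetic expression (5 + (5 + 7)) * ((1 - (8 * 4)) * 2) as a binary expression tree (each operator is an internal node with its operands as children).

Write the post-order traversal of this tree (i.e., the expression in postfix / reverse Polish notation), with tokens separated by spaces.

Post-order on an expression tree gives postfix notation: for each operator, emit left operand, right operand, then the operator.

5 5 7 + + 1 8 4 * - 2 * *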